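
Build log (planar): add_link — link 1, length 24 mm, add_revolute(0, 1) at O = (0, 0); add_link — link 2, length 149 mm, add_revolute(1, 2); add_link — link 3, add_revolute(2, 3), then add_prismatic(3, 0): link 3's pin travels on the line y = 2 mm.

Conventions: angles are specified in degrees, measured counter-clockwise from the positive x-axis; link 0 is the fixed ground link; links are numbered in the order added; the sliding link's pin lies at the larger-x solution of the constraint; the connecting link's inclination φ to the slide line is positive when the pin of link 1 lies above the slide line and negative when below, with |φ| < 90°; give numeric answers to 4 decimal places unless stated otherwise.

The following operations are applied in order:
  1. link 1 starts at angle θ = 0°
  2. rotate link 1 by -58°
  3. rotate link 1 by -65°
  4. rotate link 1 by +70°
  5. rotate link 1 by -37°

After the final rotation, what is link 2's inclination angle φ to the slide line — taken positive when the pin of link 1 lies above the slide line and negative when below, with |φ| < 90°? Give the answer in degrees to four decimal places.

geometry: r = 24 mm, L = 149 mm, e = 2 mm; θ starts at 0°
rotate link 1 by -58°: θ ← 0° -58° = -58°
rotate link 1 by -65°: θ ← -58° -65° = -123°
rotate link 1 by +70°: θ ← -123° +70° = -53°
rotate link 1 by -37°: θ ← -53° -37° = -90°
h = r sin θ − e = -24.000000 − 2 = -26.000000
sin φ = h / L = -26.000000 / 149 = -0.17449664
φ = arcsin(-0.17449664) = -10.049367°

-10.0494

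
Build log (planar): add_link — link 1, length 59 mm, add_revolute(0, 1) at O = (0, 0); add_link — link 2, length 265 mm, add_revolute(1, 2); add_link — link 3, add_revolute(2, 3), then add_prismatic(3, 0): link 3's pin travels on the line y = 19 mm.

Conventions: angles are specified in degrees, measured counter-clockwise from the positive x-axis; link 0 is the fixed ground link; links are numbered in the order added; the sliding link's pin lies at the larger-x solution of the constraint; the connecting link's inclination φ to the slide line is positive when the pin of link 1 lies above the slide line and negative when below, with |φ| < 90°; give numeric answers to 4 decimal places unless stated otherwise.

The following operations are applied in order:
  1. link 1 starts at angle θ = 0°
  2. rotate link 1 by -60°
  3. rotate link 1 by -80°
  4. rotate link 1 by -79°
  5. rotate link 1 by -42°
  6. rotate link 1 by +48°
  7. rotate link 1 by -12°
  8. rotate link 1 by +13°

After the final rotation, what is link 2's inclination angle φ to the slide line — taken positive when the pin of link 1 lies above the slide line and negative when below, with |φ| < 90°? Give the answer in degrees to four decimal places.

geometry: r = 59 mm, L = 265 mm, e = 19 mm; θ starts at 0°
rotate link 1 by -60°: θ ← 0° -60° = -60°
rotate link 1 by -80°: θ ← -60° -80° = -140°
rotate link 1 by -79°: θ ← -140° -79° = -219°
rotate link 1 by -42°: θ ← -219° -42° = -261°
rotate link 1 by +48°: θ ← -261° +48° = -213°
rotate link 1 by -12°: θ ← -213° -12° = -225°
rotate link 1 by +13°: θ ← -225° +13° = -212°
h = r sin θ − e = 31.265237 − 19 = 12.265237
sin φ = h / L = 12.265237 / 265 = 0.04628391
φ = arcsin(0.04628391) = 2.652821°

2.6528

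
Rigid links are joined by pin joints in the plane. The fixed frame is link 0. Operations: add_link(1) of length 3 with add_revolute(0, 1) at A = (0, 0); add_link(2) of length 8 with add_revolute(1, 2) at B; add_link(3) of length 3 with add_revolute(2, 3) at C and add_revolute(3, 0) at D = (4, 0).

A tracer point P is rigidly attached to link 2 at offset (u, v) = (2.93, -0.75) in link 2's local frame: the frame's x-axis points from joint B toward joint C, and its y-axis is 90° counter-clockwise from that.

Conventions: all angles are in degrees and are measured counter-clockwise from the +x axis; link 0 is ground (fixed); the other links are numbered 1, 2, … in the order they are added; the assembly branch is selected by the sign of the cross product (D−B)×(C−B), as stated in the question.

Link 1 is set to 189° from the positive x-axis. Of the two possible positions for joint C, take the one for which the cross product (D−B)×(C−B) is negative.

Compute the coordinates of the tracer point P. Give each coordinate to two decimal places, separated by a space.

A=(0,0), D=(4.00,0)
B = A + 3.00·(cos189°, sin189°) = (-2.9631, -0.4693)
|BD| = 6.9789
circle(B,8.00) ∩ circle(D,3.00): a=7.4299, h=2.9659
  candidates: C₊=(4.2506,2.9895) cross=20.699; C₋=(4.6495,-2.9289) cross=-20.699
  branch - wants cross < 0 → take C=(4.6495,-2.9289) (cross=-20.699)
ex = (C−B)/|BC| = (0.9516,-0.3074); ey = (0.3074,0.9516)
P = B + 2.93·ex + -0.75·ey = (-0.4056,-2.0838)

-0.41 -2.08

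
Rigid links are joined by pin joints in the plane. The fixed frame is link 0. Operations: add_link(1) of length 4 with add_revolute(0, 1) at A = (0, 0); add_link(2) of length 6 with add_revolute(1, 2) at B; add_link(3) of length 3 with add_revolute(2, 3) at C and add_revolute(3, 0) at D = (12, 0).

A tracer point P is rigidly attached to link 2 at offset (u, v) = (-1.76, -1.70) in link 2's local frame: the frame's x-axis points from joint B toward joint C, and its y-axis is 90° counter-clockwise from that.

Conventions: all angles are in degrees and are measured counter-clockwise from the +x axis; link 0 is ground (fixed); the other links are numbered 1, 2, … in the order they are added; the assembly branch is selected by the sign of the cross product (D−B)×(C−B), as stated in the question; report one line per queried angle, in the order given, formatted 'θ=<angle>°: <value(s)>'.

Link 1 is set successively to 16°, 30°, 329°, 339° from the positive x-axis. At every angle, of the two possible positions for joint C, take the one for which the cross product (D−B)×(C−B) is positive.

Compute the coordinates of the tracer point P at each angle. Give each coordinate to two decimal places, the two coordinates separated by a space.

A=(0,0), D=(12.00,0)
θ=16°: B = A + 4.00·(cos16°, sin16°) = (3.8450, 1.1025)
θ=16°: |BD| = 8.2291
θ=16°: circle(B,6.00) ∩ circle(D,3.00): a=5.7551, h=1.6968
θ=16°:   candidates: C₊=(9.7756,2.0129) cross=13.963; C₋=(9.3209,-1.3500) cross=-13.963
θ=16°:   branch + wants cross > 0 → take C=(9.7756,2.0129) (cross=13.963)
θ=16°: ex = (C−B)/|BC| = (0.9884,0.1517); ey = (-0.1517,0.9884)
θ=16°: P = B + -1.76·ex + -1.70·ey = (2.3634,-0.8448)
θ=30°: B = A + 4.00·(cos30°, sin30°) = (3.4641, 2.0000)
θ=30°: |BD| = 8.7671
θ=30°: circle(B,6.00) ∩ circle(D,3.00): a=5.9234, h=0.9558
θ=30°:   candidates: C₊=(9.4493,1.5793) cross=8.379; C₋=(9.0133,-0.2818) cross=-8.379
θ=30°:   branch + wants cross > 0 → take C=(9.4493,1.5793) (cross=8.379)
θ=30°: ex = (C−B)/|BC| = (0.9975,-0.0701); ey = (0.0701,0.9975)
θ=30°: P = B + -1.76·ex + -1.70·ey = (1.5892,0.4276)
θ=329°: B = A + 4.00·(cos329°, sin329°) = (3.4287, -2.0602)
θ=329°: |BD| = 8.8154
θ=329°: circle(B,6.00) ∩ circle(D,3.00): a=5.9391, h=0.8525
θ=329°:   candidates: C₊=(9.0041,0.1567) cross=7.515; C₋=(9.4026,-1.5011) cross=-7.515
θ=329°:   branch + wants cross > 0 → take C=(9.0041,0.1567) (cross=7.515)
θ=329°: ex = (C−B)/|BC| = (0.9292,0.3695); ey = (-0.3695,0.9292)
θ=329°: P = B + -1.76·ex + -1.70·ey = (2.4213,-4.2901)
θ=339°: B = A + 4.00·(cos339°, sin339°) = (3.7343, -1.4335)
θ=339°: |BD| = 8.3891
θ=339°: circle(B,6.00) ∩ circle(D,3.00): a=5.8038, h=1.5219
θ=339°:   candidates: C₊=(9.1927,1.0578) cross=12.768; C₋=(9.7128,-1.9413) cross=-12.768
θ=339°:   branch + wants cross > 0 → take C=(9.1927,1.0578) (cross=12.768)
θ=339°: ex = (C−B)/|BC| = (0.9097,0.4152); ey = (-0.4152,0.9097)
θ=339°: P = B + -1.76·ex + -1.70·ey = (2.8391,-3.7108)

θ=16°: 2.36 -0.84
θ=30°: 1.59 0.43
θ=329°: 2.42 -4.29
θ=339°: 2.84 -3.71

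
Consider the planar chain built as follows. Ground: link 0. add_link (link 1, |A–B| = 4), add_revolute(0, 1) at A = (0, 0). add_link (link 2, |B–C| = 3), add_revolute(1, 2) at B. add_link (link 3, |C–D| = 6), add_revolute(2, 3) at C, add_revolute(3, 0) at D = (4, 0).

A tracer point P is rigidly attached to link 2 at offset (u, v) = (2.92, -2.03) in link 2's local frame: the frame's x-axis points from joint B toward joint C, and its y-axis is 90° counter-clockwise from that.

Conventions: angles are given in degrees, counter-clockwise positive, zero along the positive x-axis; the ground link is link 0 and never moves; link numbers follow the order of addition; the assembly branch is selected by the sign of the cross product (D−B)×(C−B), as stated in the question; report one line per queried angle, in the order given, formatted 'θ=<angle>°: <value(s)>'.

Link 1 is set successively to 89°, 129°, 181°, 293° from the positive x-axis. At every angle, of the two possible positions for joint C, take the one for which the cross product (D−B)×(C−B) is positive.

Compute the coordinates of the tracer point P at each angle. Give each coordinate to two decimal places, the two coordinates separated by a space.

A=(0,0), D=(4.00,0)
θ=89°: B = A + 4.00·(cos89°, sin89°) = (0.0698, 3.9994)
θ=89°: |BD| = 5.6073
θ=89°: circle(B,3.00) ∩ circle(D,6.00): a=0.3961, h=2.9737
θ=89°:   candidates: C₊=(2.4684,5.8012) cross=16.675; C₋=(-1.7736,1.6326) cross=-16.675
θ=89°:   branch + wants cross > 0 → take C=(2.4684,5.8012) (cross=16.675)
θ=89°: ex = (C−B)/|BC| = (0.7995,0.6006); ey = (-0.6006,0.7995)
θ=89°: P = B + 2.92·ex + -2.03·ey = (3.6237,4.1301)
θ=129°: B = A + 4.00·(cos129°, sin129°) = (-2.5173, 3.1086)
θ=129°: |BD| = 7.2207
θ=129°: circle(B,3.00) ∩ circle(D,6.00): a=1.7407, h=2.4433
θ=129°:   candidates: C₊=(0.1057,4.5645) cross=17.643; C₋=(-1.9980,0.1539) cross=-17.643
θ=129°:   branch + wants cross > 0 → take C=(0.1057,4.5645) (cross=17.643)
θ=129°: ex = (C−B)/|BC| = (0.8743,0.4853); ey = (-0.4853,0.8743)
θ=129°: P = B + 2.92·ex + -2.03·ey = (1.0210,2.7508)
θ=181°: B = A + 4.00·(cos181°, sin181°) = (-3.9994, -0.0698)
θ=181°: |BD| = 7.9997
θ=181°: circle(B,3.00) ∩ circle(D,6.00): a=2.3123, h=1.9114
θ=181°:   candidates: C₊=(-1.7039,1.8617) cross=15.290; C₋=(-1.6705,-1.9609) cross=-15.290
θ=181°:   branch + wants cross > 0 → take C=(-1.7039,1.8617) (cross=15.290)
θ=181°: ex = (C−B)/|BC| = (0.7652,0.6438); ey = (-0.6438,0.7652)
θ=181°: P = B + 2.92·ex + -2.03·ey = (-0.4581,0.2569)
θ=293°: B = A + 4.00·(cos293°, sin293°) = (1.5629, -3.6820)
θ=293°: |BD| = 4.4155
θ=293°: circle(B,3.00) ∩ circle(D,6.00): a=-0.8497, h=2.8772
θ=293°:   candidates: C₊=(-1.3053,-2.8025) cross=12.704; C₋=(3.4932,-5.9786) cross=-12.704
θ=293°:   branch + wants cross > 0 → take C=(-1.3053,-2.8025) (cross=12.704)
θ=293°: ex = (C−B)/|BC| = (-0.9561,0.2932); ey = (-0.2932,-0.9561)
θ=293°: P = B + 2.92·ex + -2.03·ey = (-0.6337,-0.8852)

θ=89°: 3.62 4.13
θ=129°: 1.02 2.75
θ=181°: -0.46 0.26
θ=293°: -0.63 -0.89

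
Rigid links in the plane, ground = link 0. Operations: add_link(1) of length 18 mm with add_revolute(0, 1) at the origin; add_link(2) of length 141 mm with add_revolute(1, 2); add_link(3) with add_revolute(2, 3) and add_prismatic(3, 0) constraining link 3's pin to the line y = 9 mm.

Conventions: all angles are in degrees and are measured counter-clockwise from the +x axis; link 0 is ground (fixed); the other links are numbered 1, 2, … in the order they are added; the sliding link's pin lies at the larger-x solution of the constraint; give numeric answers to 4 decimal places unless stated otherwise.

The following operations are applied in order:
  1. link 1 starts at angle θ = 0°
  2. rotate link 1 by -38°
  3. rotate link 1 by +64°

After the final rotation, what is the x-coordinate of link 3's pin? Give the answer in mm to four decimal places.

geometry: r = 18 mm, L = 141 mm, e = 9 mm; θ starts at 0°
rotate link 1 by -38°: θ ← 0° -38° = -38°
rotate link 1 by +64°: θ ← -38° +64° = 26°
crank pin P = (r cos θ, r sin θ) = (16.178293, 7.890681)
h = r sin θ − e = 7.890681 − 9 = -1.109319
x = r cos θ + √(L² − h²) = 16.178293 + 140.995636 = 157.173929

157.1739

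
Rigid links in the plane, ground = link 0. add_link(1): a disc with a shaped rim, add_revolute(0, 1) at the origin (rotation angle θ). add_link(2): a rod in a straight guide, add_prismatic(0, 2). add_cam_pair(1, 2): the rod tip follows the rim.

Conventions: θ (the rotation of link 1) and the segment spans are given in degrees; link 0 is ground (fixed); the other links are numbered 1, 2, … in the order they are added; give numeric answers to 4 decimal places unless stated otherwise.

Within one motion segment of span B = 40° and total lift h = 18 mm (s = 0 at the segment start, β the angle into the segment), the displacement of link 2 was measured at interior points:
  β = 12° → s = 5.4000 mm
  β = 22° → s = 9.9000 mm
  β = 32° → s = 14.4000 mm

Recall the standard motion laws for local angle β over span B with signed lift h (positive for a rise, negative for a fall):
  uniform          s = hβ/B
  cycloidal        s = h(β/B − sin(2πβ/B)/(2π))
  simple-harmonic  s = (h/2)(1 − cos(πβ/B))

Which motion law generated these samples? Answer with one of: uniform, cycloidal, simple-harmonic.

candidates at β/B = r: uniform s = h·r (linear in β); cycloidal s = h·(r − sin(2πr)/(2π)); simple-harmonic s = (h/2)(1 − cos(πr))
β=12°: printed 5.4000 | uniform 5.4000, cycloidal 2.6754, simple-harmonic 3.7099
β=22°: printed 9.9000 | uniform 9.9000, cycloidal 10.7853, simple-harmonic 10.4079
β=32°: printed 14.4000 | uniform 14.4000, cycloidal 17.1246, simple-harmonic 16.2812
only one law matches every sample → uniform

uniform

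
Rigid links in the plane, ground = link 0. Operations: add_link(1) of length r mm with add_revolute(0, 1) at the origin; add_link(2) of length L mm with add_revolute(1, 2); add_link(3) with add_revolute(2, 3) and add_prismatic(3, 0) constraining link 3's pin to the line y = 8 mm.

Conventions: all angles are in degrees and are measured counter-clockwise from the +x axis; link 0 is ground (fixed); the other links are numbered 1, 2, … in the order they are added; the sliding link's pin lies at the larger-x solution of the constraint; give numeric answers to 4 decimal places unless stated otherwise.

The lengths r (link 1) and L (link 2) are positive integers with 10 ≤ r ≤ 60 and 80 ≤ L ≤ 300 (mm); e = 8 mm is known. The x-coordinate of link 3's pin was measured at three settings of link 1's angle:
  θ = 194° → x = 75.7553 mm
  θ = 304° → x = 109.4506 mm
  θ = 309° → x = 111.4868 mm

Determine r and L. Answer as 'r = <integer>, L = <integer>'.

constraint per measurement: (x − r cos θ)² + (r sin θ − e)² = L²
subtracting the θ₁ and θ₂ equations cancels the r² and L² terms:
r = (x₁² − x₂²) / (2[(x₁cos θ₁ + e sin θ₁) − (x₂cos θ₂ + e sin θ₂)]) = 23.9999 → r = 24
L² = (x₁ − r cos θ₁)² + (r sin θ₁ − e)² = 10000.0056 → L = 100.0000 → L = 100
check at θ₃=309°: x = 111.4868 (printed 111.4868) ✓

r = 24, L = 100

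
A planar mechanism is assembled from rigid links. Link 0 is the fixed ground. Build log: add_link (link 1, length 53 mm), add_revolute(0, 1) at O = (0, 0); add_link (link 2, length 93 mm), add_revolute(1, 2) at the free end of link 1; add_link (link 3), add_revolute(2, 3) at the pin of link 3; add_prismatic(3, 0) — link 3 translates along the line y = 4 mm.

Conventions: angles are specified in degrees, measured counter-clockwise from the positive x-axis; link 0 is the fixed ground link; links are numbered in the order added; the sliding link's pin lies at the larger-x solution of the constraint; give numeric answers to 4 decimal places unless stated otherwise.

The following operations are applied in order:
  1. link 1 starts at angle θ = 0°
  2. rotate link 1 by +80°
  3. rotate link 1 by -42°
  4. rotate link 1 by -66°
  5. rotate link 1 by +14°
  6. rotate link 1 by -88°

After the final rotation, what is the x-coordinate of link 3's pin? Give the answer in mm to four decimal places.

geometry: r = 53 mm, L = 93 mm, e = 4 mm; θ starts at 0°
rotate link 1 by +80°: θ ← 0° +80° = 80°
rotate link 1 by -42°: θ ← 80° -42° = 38°
rotate link 1 by -66°: θ ← 38° -66° = -28°
rotate link 1 by +14°: θ ← -28° +14° = -14°
rotate link 1 by -88°: θ ← -14° -88° = -102°
crank pin P = (r cos θ, r sin θ) = (-11.019320, -51.841823)
h = r sin θ − e = -51.841823 − 4 = -55.841823
x = r cos θ + √(L² − h²) = -11.019320 + 74.368614 = 63.349295

63.3493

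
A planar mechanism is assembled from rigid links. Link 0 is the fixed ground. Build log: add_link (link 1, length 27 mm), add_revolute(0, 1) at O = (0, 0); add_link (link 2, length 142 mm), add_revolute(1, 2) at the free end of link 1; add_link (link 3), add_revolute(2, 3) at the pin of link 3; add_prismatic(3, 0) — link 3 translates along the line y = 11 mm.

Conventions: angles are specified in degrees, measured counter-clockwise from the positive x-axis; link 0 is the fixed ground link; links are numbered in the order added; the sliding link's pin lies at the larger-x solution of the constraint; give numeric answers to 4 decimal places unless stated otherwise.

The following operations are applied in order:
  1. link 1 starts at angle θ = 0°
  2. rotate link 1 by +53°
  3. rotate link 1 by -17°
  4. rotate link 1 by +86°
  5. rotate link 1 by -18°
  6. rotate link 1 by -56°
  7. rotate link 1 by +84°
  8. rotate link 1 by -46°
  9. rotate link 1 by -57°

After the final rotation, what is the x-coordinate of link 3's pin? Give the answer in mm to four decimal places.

geometry: r = 27 mm, L = 142 mm, e = 11 mm; θ starts at 0°
rotate link 1 by +53°: θ ← 0° +53° = 53°
rotate link 1 by -17°: θ ← 53° -17° = 36°
rotate link 1 by +86°: θ ← 36° +86° = 122°
rotate link 1 by -18°: θ ← 122° -18° = 104°
rotate link 1 by -56°: θ ← 104° -56° = 48°
rotate link 1 by +84°: θ ← 48° +84° = 132°
rotate link 1 by -46°: θ ← 132° -46° = 86°
rotate link 1 by -57°: θ ← 86° -57° = 29°
crank pin P = (r cos θ, r sin θ) = (23.614732, 13.089860)
h = r sin θ − e = 13.089860 − 11 = 2.089860
x = r cos θ + √(L² − h²) = 23.614732 + 141.984621 = 165.599353

165.5994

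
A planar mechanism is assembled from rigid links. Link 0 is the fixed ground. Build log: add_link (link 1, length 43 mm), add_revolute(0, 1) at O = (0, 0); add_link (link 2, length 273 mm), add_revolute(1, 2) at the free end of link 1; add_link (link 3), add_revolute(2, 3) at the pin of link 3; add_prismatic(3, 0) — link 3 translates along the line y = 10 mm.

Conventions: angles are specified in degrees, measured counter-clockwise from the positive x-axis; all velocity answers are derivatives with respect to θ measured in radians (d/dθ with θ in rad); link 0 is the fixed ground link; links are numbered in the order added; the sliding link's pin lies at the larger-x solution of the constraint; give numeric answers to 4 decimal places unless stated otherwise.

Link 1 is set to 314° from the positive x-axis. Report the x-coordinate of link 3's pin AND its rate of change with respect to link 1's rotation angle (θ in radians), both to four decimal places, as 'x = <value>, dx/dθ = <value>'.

geometry: r = 43 mm, L = 273 mm, e = 10 mm
crank pin P = (r cos θ, r sin θ) = (29.870310, -30.931611)
h = r sin θ − e = -30.931611 − 10 = -40.931611
x = r cos θ + √(L² − h²) = 29.870310 + 269.914066 = 299.784376
dx/dθ = −r sin θ − h·r cos θ/√(L² − h²) (θ in radians; h = -40.931611) = 35.461349

x = 299.7844, dx/dθ = 35.4613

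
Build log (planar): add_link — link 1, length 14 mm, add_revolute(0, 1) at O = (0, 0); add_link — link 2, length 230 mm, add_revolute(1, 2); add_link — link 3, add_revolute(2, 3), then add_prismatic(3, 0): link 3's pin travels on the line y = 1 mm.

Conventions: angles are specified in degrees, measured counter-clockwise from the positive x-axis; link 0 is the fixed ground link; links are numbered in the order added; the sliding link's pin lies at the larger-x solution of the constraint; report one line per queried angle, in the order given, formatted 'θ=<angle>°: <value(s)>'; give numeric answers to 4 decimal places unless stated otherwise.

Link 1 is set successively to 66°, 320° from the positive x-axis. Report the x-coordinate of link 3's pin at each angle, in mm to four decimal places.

geometry: r = 14 mm, L = 230 mm, e = 1 mm
θ=66°: crank pin P = (r cos θ, r sin θ) = (5.694313, 12.789636)
θ=66°: h = r sin θ − e = 12.789636 − 1 = 11.789636
θ=66°: x = r cos θ + √(L² − h²) = 5.694313 + 229.697637 = 235.391950
θ=320°: crank pin P = (r cos θ, r sin θ) = (10.724622, -8.999027)
θ=320°: h = r sin θ − e = -8.999027 − 1 = -9.999027
θ=320°: x = r cos θ + √(L² − h²) = 10.724622 + 229.782548 = 240.507170

θ=66°: 235.3920
θ=320°: 240.5072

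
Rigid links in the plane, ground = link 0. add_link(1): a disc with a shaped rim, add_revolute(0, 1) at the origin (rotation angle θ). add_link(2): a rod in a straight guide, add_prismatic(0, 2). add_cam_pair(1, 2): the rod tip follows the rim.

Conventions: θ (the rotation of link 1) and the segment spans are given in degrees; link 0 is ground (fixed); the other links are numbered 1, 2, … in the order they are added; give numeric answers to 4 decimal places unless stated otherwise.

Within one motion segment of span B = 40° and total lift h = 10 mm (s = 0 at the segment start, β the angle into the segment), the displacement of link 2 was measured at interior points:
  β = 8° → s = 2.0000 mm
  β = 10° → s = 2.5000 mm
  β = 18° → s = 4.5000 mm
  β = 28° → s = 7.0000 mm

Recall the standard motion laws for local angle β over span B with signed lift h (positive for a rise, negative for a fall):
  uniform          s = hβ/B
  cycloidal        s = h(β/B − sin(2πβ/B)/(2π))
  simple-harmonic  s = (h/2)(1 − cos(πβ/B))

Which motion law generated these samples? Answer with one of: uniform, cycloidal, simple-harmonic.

candidates at β/B = r: uniform s = h·r (linear in β); cycloidal s = h·(r − sin(2πr)/(2π)); simple-harmonic s = (h/2)(1 − cos(πr))
β=8°: printed 2.0000 | uniform 2.0000, cycloidal 0.4863, simple-harmonic 0.9549
β=10°: printed 2.5000 | uniform 2.5000, cycloidal 0.9085, simple-harmonic 1.4645
β=18°: printed 4.5000 | uniform 4.5000, cycloidal 4.0082, simple-harmonic 4.2178
β=28°: printed 7.0000 | uniform 7.0000, cycloidal 8.5137, simple-harmonic 7.9389
only one law matches every sample → uniform

uniform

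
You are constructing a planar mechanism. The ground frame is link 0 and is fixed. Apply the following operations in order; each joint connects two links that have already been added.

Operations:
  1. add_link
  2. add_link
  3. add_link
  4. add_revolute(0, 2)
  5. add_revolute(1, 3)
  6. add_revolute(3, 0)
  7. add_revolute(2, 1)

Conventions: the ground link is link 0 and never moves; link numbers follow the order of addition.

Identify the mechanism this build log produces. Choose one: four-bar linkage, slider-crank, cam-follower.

links: 4 (incl. ground); joints: 4 revolute, 0 prismatic, 0 higher (cam) pair, forming one closed loop
4 links in a single 4R loop → four-bar linkage

four-bar linkage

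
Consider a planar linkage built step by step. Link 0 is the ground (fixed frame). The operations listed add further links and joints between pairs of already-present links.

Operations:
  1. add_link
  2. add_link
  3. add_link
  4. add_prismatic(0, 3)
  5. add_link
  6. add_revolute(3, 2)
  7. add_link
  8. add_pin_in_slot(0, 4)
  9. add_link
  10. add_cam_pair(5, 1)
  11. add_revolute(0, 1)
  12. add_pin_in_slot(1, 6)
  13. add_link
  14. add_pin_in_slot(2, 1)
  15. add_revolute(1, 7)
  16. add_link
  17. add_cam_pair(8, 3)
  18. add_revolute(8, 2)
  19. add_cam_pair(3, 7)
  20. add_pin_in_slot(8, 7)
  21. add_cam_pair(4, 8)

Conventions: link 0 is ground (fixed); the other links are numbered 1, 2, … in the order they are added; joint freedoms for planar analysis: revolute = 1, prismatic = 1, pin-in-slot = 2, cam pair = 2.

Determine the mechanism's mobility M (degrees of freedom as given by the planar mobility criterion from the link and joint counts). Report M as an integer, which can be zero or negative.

(L,J1,J2)=(1,0,0); link0 fixed
link1: (2,0,0)
link2: (3,0,0)
link3: (4,0,0)
P 0-3 [J1]: (4,1,0)
link4: (5,1,0)
R 3-2 [J1]: (5,2,0)
link5: (6,2,0)
PS 0-4 [J2]: (6,2,1)
link6: (7,2,1)
C 5-1 [J2]: (7,2,2)
R 0-1 [J1]: (7,3,2)
PS 1-6 [J2]: (7,3,3)
link7: (8,3,3)
PS 2-1 [J2]: (8,3,4)
R 1-7 [J1]: (8,4,4)
link8: (9,4,4)
C 8-3 [J2]: (9,4,5)
R 8-2 [J1]: (9,5,5)
C 3-7 [J2]: (9,5,6)
PS 8-7 [J2]: (9,5,7)
C 4-8 [J2]: (9,5,8)
Grübler: 3·8 − 2·5 − 8 = 6

M = 6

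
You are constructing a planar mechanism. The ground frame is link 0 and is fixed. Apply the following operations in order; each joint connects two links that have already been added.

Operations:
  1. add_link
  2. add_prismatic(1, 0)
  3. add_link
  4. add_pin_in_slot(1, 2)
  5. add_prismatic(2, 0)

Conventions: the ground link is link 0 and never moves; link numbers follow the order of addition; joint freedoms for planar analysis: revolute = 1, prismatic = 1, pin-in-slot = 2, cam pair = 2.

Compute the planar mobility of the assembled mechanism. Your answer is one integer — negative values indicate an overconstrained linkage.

(L,J1,J2)=(1,0,0); link0 fixed
link1: (2,0,0)
P 1-0 [J1]: (2,1,0)
link2: (3,1,0)
PS 1-2 [J2]: (3,1,1)
P 2-0 [J1]: (3,2,1)
Grübler: 3·2 − 2·2 − 1 = 1

M = 1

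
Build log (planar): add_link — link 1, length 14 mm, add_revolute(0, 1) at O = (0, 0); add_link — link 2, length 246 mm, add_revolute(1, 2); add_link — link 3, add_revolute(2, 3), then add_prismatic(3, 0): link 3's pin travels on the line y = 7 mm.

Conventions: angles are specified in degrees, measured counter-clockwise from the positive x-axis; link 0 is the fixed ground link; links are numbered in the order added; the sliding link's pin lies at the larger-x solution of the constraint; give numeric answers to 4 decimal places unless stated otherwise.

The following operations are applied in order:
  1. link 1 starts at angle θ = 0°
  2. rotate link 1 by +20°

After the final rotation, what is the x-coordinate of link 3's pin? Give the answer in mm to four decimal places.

geometry: r = 14 mm, L = 246 mm, e = 7 mm; θ starts at 0°
rotate link 1 by +20°: θ ← 0° +20° = 20°
crank pin P = (r cos θ, r sin θ) = (13.155697, 4.788282)
h = r sin θ − e = 4.788282 − 7 = -2.211718
x = r cos θ + √(L² − h²) = 13.155697 + 245.990057 = 259.145754

259.1458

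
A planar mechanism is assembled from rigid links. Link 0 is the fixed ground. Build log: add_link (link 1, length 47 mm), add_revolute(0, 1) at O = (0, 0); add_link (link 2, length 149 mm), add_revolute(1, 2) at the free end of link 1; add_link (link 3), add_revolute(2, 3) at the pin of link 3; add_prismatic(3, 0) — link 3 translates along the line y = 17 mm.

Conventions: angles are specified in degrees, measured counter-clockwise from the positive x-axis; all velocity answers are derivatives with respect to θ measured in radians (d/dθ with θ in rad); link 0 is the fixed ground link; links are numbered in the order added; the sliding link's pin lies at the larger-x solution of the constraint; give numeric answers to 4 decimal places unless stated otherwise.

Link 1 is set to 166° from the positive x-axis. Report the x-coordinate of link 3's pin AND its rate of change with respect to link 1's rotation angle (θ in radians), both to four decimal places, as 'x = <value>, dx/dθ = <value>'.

geometry: r = 47 mm, L = 149 mm, e = 17 mm
crank pin P = (r cos θ, r sin θ) = (-45.603899, 11.370329)
h = r sin θ − e = 11.370329 − 17 = -5.629671
x = r cos θ + √(L² − h²) = -45.603899 + 148.893609 = 103.289710
dx/dθ = −r sin θ − h·r cos θ/√(L² − h²) (θ in radians; h = -5.629671) = -13.094614

x = 103.2897, dx/dθ = -13.0946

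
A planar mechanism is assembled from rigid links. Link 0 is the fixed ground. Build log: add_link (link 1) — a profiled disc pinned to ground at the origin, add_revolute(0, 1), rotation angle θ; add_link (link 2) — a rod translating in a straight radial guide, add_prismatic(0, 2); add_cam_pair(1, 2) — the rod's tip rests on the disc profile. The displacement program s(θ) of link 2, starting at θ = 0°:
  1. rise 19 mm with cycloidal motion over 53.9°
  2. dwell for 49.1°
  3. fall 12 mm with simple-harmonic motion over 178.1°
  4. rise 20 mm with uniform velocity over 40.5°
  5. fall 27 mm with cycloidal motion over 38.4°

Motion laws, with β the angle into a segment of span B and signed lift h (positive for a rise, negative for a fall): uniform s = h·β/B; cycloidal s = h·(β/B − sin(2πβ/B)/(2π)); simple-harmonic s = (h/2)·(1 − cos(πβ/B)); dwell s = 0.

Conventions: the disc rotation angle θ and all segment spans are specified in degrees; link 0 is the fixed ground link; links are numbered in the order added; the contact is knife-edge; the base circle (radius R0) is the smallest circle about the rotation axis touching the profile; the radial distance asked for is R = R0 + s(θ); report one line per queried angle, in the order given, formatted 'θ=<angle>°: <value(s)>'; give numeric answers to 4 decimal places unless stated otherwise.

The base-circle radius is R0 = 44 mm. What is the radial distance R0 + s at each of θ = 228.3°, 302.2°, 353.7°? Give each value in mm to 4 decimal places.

seg 1 [0°–53.9°] cycloidal, h=19: full span → s += 19 → s = 19.0000
seg 2 [53.9°–103°] dwell: s stays 19.0000
seg 3 [103°–281.1°] simple-harmonic, h=-12: θ=228.3° here. β=125.3, B=178.1. -12/2·(1 − cos(π·0.7035)) = -9.5804 → s = 9.4196
seg 3 [103°–281.1°] simple-harmonic, h=-12: full span → s += -12 → s = 7.0000
seg 4 [281.1°–321.6°] uniform, h=20: θ=302.2° here. β=21.1, B=40.5. 20·21.1/40.5 = 10.4198 → s = 17.4198
seg 4 [281.1°–321.6°] uniform, h=20: full span → s += 20 → s = 27.0000
seg 5 [321.6°–360°] cycloidal, h=-27: θ=353.7° here. β=32.1, B=38.4. -27·(0.8359 − sin(2π·0.8359)/(2π)) = -26.2561 → s = 0.7439
θ=228.3°: R = R0 + s = 44 + 9.4196 = 53.4196
θ=302.2°: R = R0 + s = 44 + 17.4198 = 61.4198
θ=353.7°: R = R0 + s = 44 + 0.7439 = 44.7439

θ=228.3°: 53.4196
θ=302.2°: 61.4198
θ=353.7°: 44.7439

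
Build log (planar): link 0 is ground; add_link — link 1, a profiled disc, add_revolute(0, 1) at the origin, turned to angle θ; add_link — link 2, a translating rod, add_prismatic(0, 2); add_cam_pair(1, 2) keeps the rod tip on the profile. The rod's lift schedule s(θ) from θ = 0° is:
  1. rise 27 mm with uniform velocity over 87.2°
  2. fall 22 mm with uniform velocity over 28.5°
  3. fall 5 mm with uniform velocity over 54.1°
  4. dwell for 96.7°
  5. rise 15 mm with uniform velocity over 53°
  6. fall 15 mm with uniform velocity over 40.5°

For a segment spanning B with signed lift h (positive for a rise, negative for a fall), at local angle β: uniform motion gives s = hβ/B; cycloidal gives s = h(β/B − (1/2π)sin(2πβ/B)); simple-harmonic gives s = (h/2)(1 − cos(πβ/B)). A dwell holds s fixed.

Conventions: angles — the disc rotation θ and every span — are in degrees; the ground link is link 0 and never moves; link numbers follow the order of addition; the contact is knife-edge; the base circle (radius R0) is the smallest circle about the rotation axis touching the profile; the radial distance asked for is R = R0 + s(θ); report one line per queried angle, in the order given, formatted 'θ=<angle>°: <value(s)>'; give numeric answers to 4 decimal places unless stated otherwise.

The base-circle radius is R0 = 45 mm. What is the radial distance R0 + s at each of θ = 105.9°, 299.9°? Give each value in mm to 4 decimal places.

seg 1 [0°–87.2°] uniform, h=27: full span → s += 27 → s = 27.0000
seg 2 [87.2°–115.7°] uniform, h=-22: θ=105.9° here. β=18.7, B=28.5. -22·18.7/28.5 = -14.4351 → s = 12.5649
seg 2 [87.2°–115.7°] uniform, h=-22: full span → s += -22 → s = 5.0000
seg 3 [115.7°–169.8°] uniform, h=-5: full span → s += -5 → s = 0.0000
seg 4 [169.8°–266.5°] dwell: s stays 0.0000
seg 5 [266.5°–319.5°] uniform, h=15: θ=299.9° here. β=33.4, B=53. 15·33.4/53 = 9.4528 → s = 9.4528
θ=105.9°: R = R0 + s = 45 + 12.5649 = 57.5649
θ=299.9°: R = R0 + s = 45 + 9.4528 = 54.4528

θ=105.9°: 57.5649
θ=299.9°: 54.4528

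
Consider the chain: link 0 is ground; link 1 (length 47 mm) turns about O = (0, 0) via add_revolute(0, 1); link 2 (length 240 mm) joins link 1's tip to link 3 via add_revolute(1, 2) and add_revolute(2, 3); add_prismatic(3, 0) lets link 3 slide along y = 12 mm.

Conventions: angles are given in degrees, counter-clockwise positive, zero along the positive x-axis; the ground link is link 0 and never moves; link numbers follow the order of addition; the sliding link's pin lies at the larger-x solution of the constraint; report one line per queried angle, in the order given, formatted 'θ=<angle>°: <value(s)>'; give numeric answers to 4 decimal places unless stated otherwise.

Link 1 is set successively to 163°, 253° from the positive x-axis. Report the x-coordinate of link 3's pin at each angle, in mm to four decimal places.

geometry: r = 47 mm, L = 240 mm, e = 12 mm
θ=163°: crank pin P = (r cos θ, r sin θ) = (-44.946324, 13.741470)
θ=163°: h = r sin θ − e = 13.741470 − 12 = 1.741470
θ=163°: x = r cos θ + √(L² − h²) = -44.946324 + 239.993682 = 195.047358
θ=253°: crank pin P = (r cos θ, r sin θ) = (-13.741470, -44.946324)
θ=253°: h = r sin θ − e = -44.946324 − 12 = -56.946324
θ=253°: x = r cos θ + √(L² − h²) = -13.741470 + 233.146126 = 219.404656

θ=163°: 195.0474
θ=253°: 219.4047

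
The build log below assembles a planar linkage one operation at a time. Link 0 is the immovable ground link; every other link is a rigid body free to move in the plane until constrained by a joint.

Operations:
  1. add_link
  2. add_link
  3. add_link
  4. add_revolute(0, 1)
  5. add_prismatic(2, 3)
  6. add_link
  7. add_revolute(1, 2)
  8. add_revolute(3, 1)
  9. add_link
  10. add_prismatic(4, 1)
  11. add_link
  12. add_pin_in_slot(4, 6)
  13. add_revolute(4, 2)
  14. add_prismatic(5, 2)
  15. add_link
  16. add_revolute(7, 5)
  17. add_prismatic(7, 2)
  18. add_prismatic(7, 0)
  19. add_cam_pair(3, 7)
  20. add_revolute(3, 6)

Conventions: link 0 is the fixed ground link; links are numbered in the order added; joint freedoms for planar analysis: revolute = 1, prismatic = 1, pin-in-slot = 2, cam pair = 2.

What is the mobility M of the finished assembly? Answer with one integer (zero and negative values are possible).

(L,J1,J2)=(1,0,0); link0 fixed
link1: (2,0,0)
link2: (3,0,0)
link3: (4,0,0)
R 0-1 [J1]: (4,1,0)
P 2-3 [J1]: (4,2,0)
link4: (5,2,0)
R 1-2 [J1]: (5,3,0)
R 3-1 [J1]: (5,4,0)
link5: (6,4,0)
P 4-1 [J1]: (6,5,0)
link6: (7,5,0)
PS 4-6 [J2]: (7,5,1)
R 4-2 [J1]: (7,6,1)
P 5-2 [J1]: (7,7,1)
link7: (8,7,1)
R 7-5 [J1]: (8,8,1)
P 7-2 [J1]: (8,9,1)
P 7-0 [J1]: (8,10,1)
C 3-7 [J2]: (8,10,2)
R 3-6 [J1]: (8,11,2)
Grübler: 3·7 − 2·11 − 2 = -3

M = -3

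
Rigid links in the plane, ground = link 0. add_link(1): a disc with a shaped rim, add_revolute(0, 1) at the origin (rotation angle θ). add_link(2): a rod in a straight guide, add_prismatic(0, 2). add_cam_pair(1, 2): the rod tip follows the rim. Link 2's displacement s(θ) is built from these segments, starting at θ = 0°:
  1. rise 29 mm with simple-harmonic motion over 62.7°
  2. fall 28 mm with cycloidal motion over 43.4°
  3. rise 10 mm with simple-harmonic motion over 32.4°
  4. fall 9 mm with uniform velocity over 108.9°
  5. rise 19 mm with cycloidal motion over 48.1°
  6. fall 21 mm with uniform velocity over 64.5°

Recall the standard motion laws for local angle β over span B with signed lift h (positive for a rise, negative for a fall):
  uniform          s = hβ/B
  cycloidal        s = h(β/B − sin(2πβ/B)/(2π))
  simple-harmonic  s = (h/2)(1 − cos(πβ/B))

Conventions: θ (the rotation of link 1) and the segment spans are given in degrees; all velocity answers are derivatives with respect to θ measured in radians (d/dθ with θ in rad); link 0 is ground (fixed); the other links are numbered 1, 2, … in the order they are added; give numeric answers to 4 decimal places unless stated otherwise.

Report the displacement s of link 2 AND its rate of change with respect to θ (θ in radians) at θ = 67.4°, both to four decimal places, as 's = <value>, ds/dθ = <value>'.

segment 1 (0° to 62.7°, simple-harmonic, h = 29) is passed completely: s = 0.0000 + (29) = 29.0000
θ = 67.4° falls in segment 2 (62.7° to 106.1°, cycloidal, h = -28): β = 67.4 − 62.7 = 4.7°, B = 43.4°; Δs = -28·(0.1083 − sin(2π·0.1083)/(2π)) = -0.2286; s = 29.0000 − 0.2286 = 28.7714
velocity in seg [62.7°–106.1°] (cycloidal), θ in radians: β = 4.7° = 0.0820 rad, B = 43.4° = 0.7575 rad; ds/dθ = (h/B)(1 − cos(2πβ/B)) = ((-28)/0.7575)(1 − cos(2π·0.1083)) = -8.232192 mm/rad

s = 28.7714, ds/dθ = -8.2322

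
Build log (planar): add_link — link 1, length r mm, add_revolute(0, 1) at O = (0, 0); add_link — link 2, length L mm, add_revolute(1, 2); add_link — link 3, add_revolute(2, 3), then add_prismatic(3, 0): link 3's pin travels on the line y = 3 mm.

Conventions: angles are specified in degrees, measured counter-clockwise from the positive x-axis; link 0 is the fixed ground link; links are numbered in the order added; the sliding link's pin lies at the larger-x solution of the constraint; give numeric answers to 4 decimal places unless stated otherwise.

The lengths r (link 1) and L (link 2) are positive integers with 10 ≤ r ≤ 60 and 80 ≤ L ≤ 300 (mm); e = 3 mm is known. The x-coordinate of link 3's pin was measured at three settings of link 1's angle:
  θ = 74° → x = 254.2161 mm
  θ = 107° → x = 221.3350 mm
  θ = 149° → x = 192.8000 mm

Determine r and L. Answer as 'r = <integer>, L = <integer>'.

constraint per measurement: (x − r cos θ)² + (r sin θ − e)² = L²
subtracting the θ₁ and θ₂ equations cancels the r² and L² terms:
r = (x₁² − x₂²) / (2[(x₁cos θ₁ + e sin θ₁) − (x₂cos θ₂ + e sin θ₂)]) = 58.0001 → r = 58
L² = (x₁ − r cos θ₁)² + (r sin θ₁ − e)² = 59536.0178 → L = 244.0000 → L = 244
check at θ₃=149°: x = 192.8000 (printed 192.8000) ✓

r = 58, L = 244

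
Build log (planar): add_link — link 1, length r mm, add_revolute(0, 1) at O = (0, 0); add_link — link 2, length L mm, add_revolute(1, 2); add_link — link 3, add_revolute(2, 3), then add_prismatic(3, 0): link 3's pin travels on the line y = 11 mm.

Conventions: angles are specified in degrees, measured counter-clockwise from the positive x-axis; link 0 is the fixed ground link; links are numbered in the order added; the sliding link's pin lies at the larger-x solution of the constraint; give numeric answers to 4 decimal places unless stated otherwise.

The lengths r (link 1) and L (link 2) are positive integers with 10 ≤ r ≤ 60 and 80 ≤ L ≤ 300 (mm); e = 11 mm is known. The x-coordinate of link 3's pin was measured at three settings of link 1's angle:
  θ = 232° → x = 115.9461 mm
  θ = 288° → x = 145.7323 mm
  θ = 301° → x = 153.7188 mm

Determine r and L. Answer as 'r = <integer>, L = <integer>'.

constraint per measurement: (x − r cos θ)² + (r sin θ − e)² = L²
subtracting the θ₁ and θ₂ equations cancels the r² and L² terms:
r = (x₁² − x₂²) / (2[(x₁cos θ₁ + e sin θ₁) − (x₂cos θ₂ + e sin θ₂)]) = 33.9999 → r = 34
L² = (x₁ − r cos θ₁)² + (r sin θ₁ − e)² = 20164.0113 → L = 142.0000 → L = 142
check at θ₃=301°: x = 153.7188 (printed 153.7188) ✓

r = 34, L = 142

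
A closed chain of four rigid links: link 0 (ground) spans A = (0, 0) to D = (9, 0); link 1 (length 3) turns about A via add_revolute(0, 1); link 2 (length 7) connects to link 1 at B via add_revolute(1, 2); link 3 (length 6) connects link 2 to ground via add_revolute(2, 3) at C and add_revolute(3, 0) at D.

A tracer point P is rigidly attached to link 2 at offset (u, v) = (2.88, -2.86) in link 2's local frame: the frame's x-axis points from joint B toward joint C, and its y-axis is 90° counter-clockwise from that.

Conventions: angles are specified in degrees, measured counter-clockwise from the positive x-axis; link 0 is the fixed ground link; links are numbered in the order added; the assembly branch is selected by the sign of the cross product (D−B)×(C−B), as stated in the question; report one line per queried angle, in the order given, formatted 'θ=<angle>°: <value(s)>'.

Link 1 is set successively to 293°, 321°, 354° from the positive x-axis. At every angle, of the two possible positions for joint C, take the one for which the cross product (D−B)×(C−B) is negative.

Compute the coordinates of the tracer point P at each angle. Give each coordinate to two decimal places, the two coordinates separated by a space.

A=(0,0), D=(9.00,0)
θ=293°: B = A + 3.00·(cos293°, sin293°) = (1.1722, -2.7615)
θ=293°: |BD| = 8.3006
θ=293°: circle(B,7.00) ∩ circle(D,6.00): a=4.9334, h=4.9661
θ=293°:   candidates: C₊=(4.1724,3.5629) cross=41.221; C₋=(7.4767,-5.8034) cross=-41.221
θ=293°:   branch - wants cross < 0 → take C=(7.4767,-5.8034) (cross=-41.221)
θ=293°: ex = (C−B)/|BC| = (0.9006,-0.4346); ey = (0.4346,0.9006)
θ=293°: P = B + 2.88·ex + -2.86·ey = (2.5232,-6.5889)
θ=321°: B = A + 3.00·(cos321°, sin321°) = (2.3314, -1.8880)
θ=321°: |BD| = 6.9307
θ=321°: circle(B,7.00) ∩ circle(D,6.00): a=4.4032, h=5.4417
θ=321°:   candidates: C₊=(5.0858,4.5474) cross=37.714; C₋=(8.0505,-5.9244) cross=-37.714
θ=321°:   branch - wants cross < 0 → take C=(8.0505,-5.9244) (cross=-37.714)
θ=321°: ex = (C−B)/|BC| = (0.8170,-0.5766); ey = (0.5766,0.8170)
θ=321°: P = B + 2.88·ex + -2.86·ey = (3.0352,-5.8853)
θ=354°: B = A + 3.00·(cos354°, sin354°) = (2.9836, -0.3136)
θ=354°: |BD| = 6.0246
θ=354°: circle(B,7.00) ∩ circle(D,6.00): a=4.0912, h=5.6800
θ=354°:   candidates: C₊=(6.7736,5.5716) cross=34.220; C₋=(7.3649,-5.7729) cross=-34.220
θ=354°:   branch - wants cross < 0 → take C=(7.3649,-5.7729) (cross=-34.220)
θ=354°: ex = (C−B)/|BC| = (0.6259,-0.7799); ey = (0.7799,0.6259)
θ=354°: P = B + 2.88·ex + -2.86·ey = (2.5556,-4.3498)

θ=293°: 2.52 -6.59
θ=321°: 3.04 -5.89
θ=354°: 2.56 -4.35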